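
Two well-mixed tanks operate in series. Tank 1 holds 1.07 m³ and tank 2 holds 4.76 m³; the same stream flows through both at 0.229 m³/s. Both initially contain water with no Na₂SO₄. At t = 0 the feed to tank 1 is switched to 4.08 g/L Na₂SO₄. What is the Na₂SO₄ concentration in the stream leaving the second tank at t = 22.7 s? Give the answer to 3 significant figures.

2.32 g/L

Time constants: τᵢ = Vᵢ/Q for each well-mixed tank.
τ₁ = 1.07/0.229 = 4.6725 s; τ₂ = 4.76/0.229 = 20.786 s.
Tank 1: C₁ = C_in(1 − e^(−t/τ₁)). Tank 2 (τ₁ ≠ τ₂): C₂ = C_in[1 − (τ₁ e^(−t/τ₁) − τ₂ e^(−t/τ₂))/(τ₁ − τ₂)].
At t = 22.7: e^(−t/τ₁) = 0.0077643, e^(−t/τ₂) = 0.33552.
C₂ = 4.08·[1 − (4.6725·0.0077643 − 20.786·0.33552)/(-16.114)] = 4.08·0.56944 = 2.3233 g/L.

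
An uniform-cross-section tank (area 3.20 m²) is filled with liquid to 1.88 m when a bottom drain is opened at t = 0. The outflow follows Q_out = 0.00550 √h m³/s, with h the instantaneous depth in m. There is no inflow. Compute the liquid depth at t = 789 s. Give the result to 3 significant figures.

0.480 m

With no inflow, A dh/dt = −0.00550 √h.
∫ h^(−1/2) dh = −(0.00550/A) ∫ dt, giving 2√h = 2√h₀ − (0.00550/A) t.
√h = √1.88 − 0.00550·789/(2·3.20) = 1.3711 − 0.67805 = 0.69308.
h = 0.69308² = 0.48037 m.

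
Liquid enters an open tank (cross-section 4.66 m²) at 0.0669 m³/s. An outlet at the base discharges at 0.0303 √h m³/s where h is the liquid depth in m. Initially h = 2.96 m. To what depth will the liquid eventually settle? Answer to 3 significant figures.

Unsteady balance on liquid volume: A dh/dt = Q_in − 0.0303 √h. At steady state dh/dt = 0:
Q_in = 0.0303 √h_ss ⇒ √h_ss = 0.0669/0.0303 = 2.2079.
h_ss = 2.2079² = 4.8749 m. (Since h₀ = 2.96 m < h_ss, the level will rise toward this value.)

4.87 m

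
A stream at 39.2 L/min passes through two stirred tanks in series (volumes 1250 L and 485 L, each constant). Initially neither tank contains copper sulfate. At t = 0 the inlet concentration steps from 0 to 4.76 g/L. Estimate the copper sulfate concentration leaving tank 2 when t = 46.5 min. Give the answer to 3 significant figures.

Species balance on tank i: dCᵢ/dt = (Cᵢ₋₁ − Cᵢ)/τᵢ with τᵢ = Vᵢ/Q.
τ₁ = 1250/39.2 = 31.888 min; τ₂ = 485/39.2 = 12.372 min.
Tank 1: C₁ = C_in(1 − e^(−t/τ₁)). Tank 2 (τ₁ ≠ τ₂): C₂ = C_in[1 − (τ₁ e^(−t/τ₁) − τ₂ e^(−t/τ₂))/(τ₁ − τ₂)].
At t = 46.5: e^(−t/τ₁) = 0.23265, e^(−t/τ₂) = 0.023322.
C₂ = 4.76·[1 − (31.888·0.23265 − 12.372·0.023322)/(19.515)] = 4.76·0.63465 = 3.0209 g/L.

3.02 g/L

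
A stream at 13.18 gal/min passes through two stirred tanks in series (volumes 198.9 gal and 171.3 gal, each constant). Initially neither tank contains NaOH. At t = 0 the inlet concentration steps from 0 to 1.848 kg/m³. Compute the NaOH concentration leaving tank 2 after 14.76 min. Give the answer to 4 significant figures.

0.5243 kg/m³

Time constants: τᵢ = Vᵢ/Q for each well-mixed tank.
τ₁ = 198.9/13.18 = 15.0910 min; τ₂ = 171.3/13.18 = 12.9970 min.
Solving the cascade with C₁(0)=C₂(0)=0 gives C₂(t) = C_in[1 − (τ₁ e^(−t/τ₁) − τ₂ e^(−t/τ₂))/(τ₁ − τ₂)].
At t = 14.76: e^(−t/τ₁) = 0.376039, e^(−t/τ₂) = 0.321213.
C₂ = 1.848·[1 − (15.0910·0.376039 − 12.9970·0.321213)/(2.09408)] = 1.848·0.283687 = 0.524253 kg/m³.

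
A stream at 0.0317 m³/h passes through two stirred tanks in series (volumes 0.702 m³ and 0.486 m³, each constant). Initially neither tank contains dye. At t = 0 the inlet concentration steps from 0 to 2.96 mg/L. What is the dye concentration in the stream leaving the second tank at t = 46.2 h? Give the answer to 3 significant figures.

Species balance on tank i: dCᵢ/dt = (Cᵢ₋₁ − Cᵢ)/τᵢ with τᵢ = Vᵢ/Q.
τ₁ = 0.702/0.0317 = 22.145 h; τ₂ = 0.486/0.0317 = 15.331 h.
Solving the cascade with C₁(0)=C₂(0)=0 gives C₂(t) = C_in[1 − (τ₁ e^(−t/τ₁) − τ₂ e^(−t/τ₂))/(τ₁ − τ₂)].
At t = 46.2: e^(−t/τ₁) = 0.12415, e^(−t/τ₂) = 0.049122.
C₂ = 2.96·[1 − (22.145·0.12415 − 15.331·0.049122)/(6.8139)] = 2.96·0.70703 = 2.0928 mg/L.

2.09 mg/L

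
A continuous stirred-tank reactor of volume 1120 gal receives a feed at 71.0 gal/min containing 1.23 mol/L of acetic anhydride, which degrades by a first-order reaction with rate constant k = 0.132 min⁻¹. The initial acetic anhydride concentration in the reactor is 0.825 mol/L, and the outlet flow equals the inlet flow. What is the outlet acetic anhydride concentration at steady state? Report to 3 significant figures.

V dC/dt = Q(C_in − C) − k V C.
At steady state: 0 = Q C_in − (Q + kV) C_ss, so C_ss = Q C_in/(Q + kV).
C_ss = 71.0·1.23/(71.0 + 0.132·1120) = 87.330/218.84 = 0.39906 mol/L.

0.399 mol/L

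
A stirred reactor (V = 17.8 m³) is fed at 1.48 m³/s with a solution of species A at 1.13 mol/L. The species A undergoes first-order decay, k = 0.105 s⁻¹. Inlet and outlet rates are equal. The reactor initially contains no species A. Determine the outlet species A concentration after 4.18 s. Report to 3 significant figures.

0.272 mol/L

Accumulation = in − out − consumed: V dC/dt = Q C_in − Q C − k V C.
dC/dt = (Q/V) C_in − (Q/V + k) C; effective rate a = Q/V + k = 0.083146 + 0.105 = 0.18815 s⁻¹.
C_ss = Q C_in/(Q + kV) = 0.49937 mol/L; C(t) = C_ss + (C₀ − C_ss) e^(−a t).
C(4.18) = 0.49937 + (-0.49937)·e^(−0.18815·4.18) = 0.49937 + (-0.49937)·0.45546 = 0.27193 mol/L.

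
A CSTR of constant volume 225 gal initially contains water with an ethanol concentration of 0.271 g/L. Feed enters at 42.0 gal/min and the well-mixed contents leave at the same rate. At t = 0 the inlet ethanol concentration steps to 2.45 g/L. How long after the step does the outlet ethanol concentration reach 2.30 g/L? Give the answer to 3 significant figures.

14.3 min

Mass balance on the solute (V constant): V dC/dt = Q(C_in − C), so τ = V/Q = 5.3571 min.
C(t) = C_in + (C₀ − C_in) e^(−t/τ). Set C = 2.30 and solve for t:
e^(−t/τ) = (C − C_in)/(C₀ − C_in) = (2.30 − 2.45)/(0.271 − 2.45) = 0.068839
t = −τ ln(…) = 5.3571 × 2.6760 = 14.336 min.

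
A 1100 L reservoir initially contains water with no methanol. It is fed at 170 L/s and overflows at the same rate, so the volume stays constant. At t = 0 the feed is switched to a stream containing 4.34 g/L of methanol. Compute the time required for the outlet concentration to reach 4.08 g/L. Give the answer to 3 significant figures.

Unsteady species balance (constant V, well mixed): V dC/dt = Q(C_in − C), so τ = V/Q = 6.4706 s.
C(t) = C_in + (C₀ − C_in) e^(−t/τ). Set C = 4.08 and solve for t:
e^(−t/τ) = (C − C_in)/(C₀ − C_in) = (4.08 − 4.34)/(0 − 4.34) = 0.059908
t = −τ ln(…) = 6.4706 × 2.8149 = 18.214 s.

18.2 s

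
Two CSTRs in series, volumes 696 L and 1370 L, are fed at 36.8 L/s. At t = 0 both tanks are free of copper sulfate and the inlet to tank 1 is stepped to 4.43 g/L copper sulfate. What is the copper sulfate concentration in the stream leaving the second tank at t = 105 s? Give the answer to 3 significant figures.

3.91 g/L

Species balance on tank i: dCᵢ/dt = (Cᵢ₋₁ − Cᵢ)/τᵢ with τᵢ = Vᵢ/Q.
τ₁ = 696/36.8 = 18.913 s; τ₂ = 1370/36.8 = 37.228 s.
Solving the cascade with C₁(0)=C₂(0)=0 gives C₂(t) = C_in[1 − (τ₁ e^(−t/τ₁) − τ₂ e^(−t/τ₂))/(τ₁ − τ₂)].
At t = 105: e^(−t/τ₁) = 0.0038808, e^(−t/τ₂) = 0.059580.
C₂ = 4.43·[1 − (18.913·0.0038808 − 37.228·0.059580)/(-18.315)] = 4.43·0.88290 = 3.9113 g/L.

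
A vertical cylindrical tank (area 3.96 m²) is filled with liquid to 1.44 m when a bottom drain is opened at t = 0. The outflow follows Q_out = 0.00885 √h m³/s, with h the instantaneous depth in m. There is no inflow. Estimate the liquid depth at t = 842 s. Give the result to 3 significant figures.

0.0671 m

With no inflow, A dh/dt = −0.00885 √h.
Separate and integrate: 2(√h − √h₀) = −(0.00885/A) t.
√h = √1.44 − 0.00885·842/(2·3.96) = 1.2000 − 0.94087 = 0.25913.
h = 0.25913² = 0.067148 m.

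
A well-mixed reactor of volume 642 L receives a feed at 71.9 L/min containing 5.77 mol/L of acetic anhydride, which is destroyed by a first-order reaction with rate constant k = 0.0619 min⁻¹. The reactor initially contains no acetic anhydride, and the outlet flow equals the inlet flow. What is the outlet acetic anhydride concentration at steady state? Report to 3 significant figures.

3.72 mol/L

Accumulation = in − out − consumed: V dC/dt = Q C_in − Q C − k V C.
Steady state (dC/dt = 0): C_ss = Q C_in/(Q + kV) = C_in/(1 + kV/Q).
C_ss = 71.9·5.77/(71.9 + 0.0619·642) = 414.86/111.64 = 3.7161 mol/L.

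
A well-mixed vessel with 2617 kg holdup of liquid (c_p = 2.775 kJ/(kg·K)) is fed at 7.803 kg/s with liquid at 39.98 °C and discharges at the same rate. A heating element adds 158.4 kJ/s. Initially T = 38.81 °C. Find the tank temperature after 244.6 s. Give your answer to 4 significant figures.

M c_p dT/dt = ṁ c_p (T_in − T) + Q̇.
τ = M/ṁ = 335.384 s; T_ss = T_in + Q̇/(ṁ c_p) = 39.98 + 158.4/(7.803·2.775) = 47.2953 °C.
Solution: T(t) = T_ss + (T₀ − T_ss) e^(−t/τ).
T(244.6) = 47.2953 + (-8.48527)·e^(−244.6/335.384) = 47.2953 + (-8.48527)·0.482240 = 43.2033 °C.

43.20 °C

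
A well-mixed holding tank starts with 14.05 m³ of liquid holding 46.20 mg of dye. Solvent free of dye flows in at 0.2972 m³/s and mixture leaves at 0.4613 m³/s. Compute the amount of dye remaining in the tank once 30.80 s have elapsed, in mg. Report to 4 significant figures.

Total volume: dV/dt = Q_in − Q_out = -0.164100 m³/s, so V(t) = 14.05 − 0.164100 t and V(30.80) = 8.99572 m³.
Species balance (pure solvent in): dm/dt = −Q_out · m/V(t).
dm/m = −Q_out dt/(V₀ − 0.164100 t); integrating gives ln(m/m₀) = −(Q_out/(Q_in−Q_out)) ln(V/V₀).
m = m₀ (V₀/V)^(Q_out/(Q_in−Q_out)) = 46.20 × (14.05/8.99572)^(-2.81109) = 13.1917 mg.

13.19 mg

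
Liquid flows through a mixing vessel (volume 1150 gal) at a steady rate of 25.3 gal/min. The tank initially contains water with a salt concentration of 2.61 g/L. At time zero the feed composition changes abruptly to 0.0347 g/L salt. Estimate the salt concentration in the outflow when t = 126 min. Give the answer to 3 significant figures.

Transient balance on the dissolved component: V dC/dt = Q(C_in − C).
Rewrite as dC/dt + C/τ = C_in/τ, τ = V/Q = 45.455 min.
C approaches C_in exponentially: C(t) = C_in + (C₀ − C_in) e^(−t/τ).
C(126) = 0.0347 + (2.61 − 0.0347)·e^(−126/45.455) = 0.0347 + (2.5753)·0.062537 = 0.19575 g/L.

0.196 g/L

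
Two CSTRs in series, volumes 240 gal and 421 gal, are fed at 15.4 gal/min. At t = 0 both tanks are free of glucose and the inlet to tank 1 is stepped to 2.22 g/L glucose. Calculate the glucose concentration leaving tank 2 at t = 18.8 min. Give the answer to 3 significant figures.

Each tank obeys Vᵢ dCᵢ/dt = Q(Cᵢ₋₁ − Cᵢ), so τᵢ = Vᵢ/Q.
τ₁ = 240/15.4 = 15.584 min; τ₂ = 421/15.4 = 27.338 min.
Solving the cascade with C₁(0)=C₂(0)=0 gives C₂(t) = C_in[1 − (τ₁ e^(−t/τ₁) − τ₂ e^(−t/τ₂))/(τ₁ − τ₂)].
At t = 18.8: e^(−t/τ₁) = 0.29929, e^(−t/τ₂) = 0.50273.
C₂ = 2.22·[1 − (15.584·0.29929 − 27.338·0.50273)/(-11.753)] = 2.22·0.22751 = 0.50508 g/L.

0.505 g/L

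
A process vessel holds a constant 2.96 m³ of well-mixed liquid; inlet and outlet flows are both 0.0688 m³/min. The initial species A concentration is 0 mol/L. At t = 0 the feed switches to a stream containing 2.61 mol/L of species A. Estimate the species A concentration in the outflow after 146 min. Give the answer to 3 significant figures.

2.52 mol/L

Accumulation = in − out for the solute gives V dC/dt = Q(C_in − C).
Time constant τ = V/Q = 2.96/0.0688 = 43.023 min.
This is linear first-order; C(t) = C_in + (C₀ − C_in) e^(−t/τ).
C(146) = 2.61 + (0 − 2.61)·e^(−146/43.023) = 2.61 + (-2.6100)·0.033590 = 2.5223 mol/L.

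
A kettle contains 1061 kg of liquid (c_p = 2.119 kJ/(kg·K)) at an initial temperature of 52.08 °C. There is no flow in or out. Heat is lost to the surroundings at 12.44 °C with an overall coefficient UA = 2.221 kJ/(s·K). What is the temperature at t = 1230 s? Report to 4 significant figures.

24.20 °C

Lumped-capacitance energy balance: M c_p dT/dt = UA(T_amb − T).
dT/dt = (T_ss − T)/τ with T_ss = T_amb = 12.4400 °C, τ = M c_p/UA = 1061·2.119/2.221 = 1012.27 s.
This is linear first-order; T(t) = T_ss + (T₀ − T_ss) e^(−t/τ).
T(1230) = 12.4400 + (39.6400)·0.296684 = 24.2006 °C.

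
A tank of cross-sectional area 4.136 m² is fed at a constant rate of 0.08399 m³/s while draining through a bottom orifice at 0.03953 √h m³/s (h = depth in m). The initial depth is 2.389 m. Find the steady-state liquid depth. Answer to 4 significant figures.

Volume balance on the tank: A dh/dt = Q_in − 0.03953 √h. At steady state dh/dt = 0:
Q_in = 0.03953 √h_ss ⇒ √h_ss = 0.08399/0.03953 = 2.12472.
h_ss = 2.12472² = 4.51442 m. (Since h₀ = 2.389 m < h_ss, the level will rise toward this value.)

4.514 m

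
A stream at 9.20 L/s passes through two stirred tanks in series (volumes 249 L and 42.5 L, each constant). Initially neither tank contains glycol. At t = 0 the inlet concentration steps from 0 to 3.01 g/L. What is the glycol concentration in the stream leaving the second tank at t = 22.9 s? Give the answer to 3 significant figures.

1.46 g/L

Species balance on tank i: dCᵢ/dt = (Cᵢ₋₁ − Cᵢ)/τᵢ with τᵢ = Vᵢ/Q.
τ₁ = 249/9.20 = 27.065 s; τ₂ = 42.5/9.20 = 4.6196 s.
Tank 1: C₁ = C_in(1 − e^(−t/τ₁)). Tank 2 (τ₁ ≠ τ₂): C₂ = C_in[1 − (τ₁ e^(−t/τ₁) − τ₂ e^(−t/τ₂))/(τ₁ − τ₂)].
At t = 22.9: e^(−t/τ₁) = 0.42908, e^(−t/τ₂) = 0.0070328.
C₂ = 3.01·[1 − (27.065·0.42908 − 4.6196·0.0070328)/(22.446)] = 3.01·0.48405 = 1.4570 g/L.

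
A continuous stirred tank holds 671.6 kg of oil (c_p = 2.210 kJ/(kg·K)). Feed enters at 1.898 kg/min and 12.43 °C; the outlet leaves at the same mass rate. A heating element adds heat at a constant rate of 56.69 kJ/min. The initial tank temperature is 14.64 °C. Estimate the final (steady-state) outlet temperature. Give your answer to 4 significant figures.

25.95 °C

M c_p dT/dt = ṁ c_p (T_in − T) + Q̇.
At steady state dT/dt = 0 ⇒ T_ss = T_in + Q̇/(ṁ c_p) = 12.43 + 56.69/(1.898·2.210) = 25.9451 °C.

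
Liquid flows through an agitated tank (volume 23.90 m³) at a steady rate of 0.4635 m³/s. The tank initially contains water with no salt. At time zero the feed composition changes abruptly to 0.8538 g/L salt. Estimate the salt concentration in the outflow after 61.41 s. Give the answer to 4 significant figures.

0.5943 g/L

Accumulation = in − out for the solute gives V dC/dt = Q(C_in − C).
So dC/dt = (C_in − C)/τ with τ = V/Q = 23.90/0.4635 = 51.5642 s.
C approaches C_in exponentially: C(t) = C_in + (C₀ − C_in) e^(−t/τ).
C(61.41) = 0.8538 + (0 − 0.8538)·e^(−61.41/51.5642) = 0.8538 + (-0.853800)·0.303935 = 0.594301 g/L.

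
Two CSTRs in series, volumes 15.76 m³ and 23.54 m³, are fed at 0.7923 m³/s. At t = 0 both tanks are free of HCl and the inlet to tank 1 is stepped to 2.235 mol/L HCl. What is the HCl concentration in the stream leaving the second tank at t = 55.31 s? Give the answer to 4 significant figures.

1.465 mol/L

Time constants: τᵢ = Vᵢ/Q for each well-mixed tank.
τ₁ = 15.76/0.7923 = 19.8915 s; τ₂ = 23.54/0.7923 = 29.7110 s.
Tank 1: C₁ = C_in(1 − e^(−t/τ₁)). Tank 2 (τ₁ ≠ τ₂): C₂ = C_in[1 − (τ₁ e^(−t/τ₁) − τ₂ e^(−t/τ₂))/(τ₁ − τ₂)].
At t = 55.31: e^(−t/τ₁) = 0.0620019, e^(−t/τ₂) = 0.155423.
C₂ = 2.235·[1 − (19.8915·0.0620019 − 29.7110·0.155423)/(-9.81951)] = 2.235·0.655332 = 1.46467 mol/L.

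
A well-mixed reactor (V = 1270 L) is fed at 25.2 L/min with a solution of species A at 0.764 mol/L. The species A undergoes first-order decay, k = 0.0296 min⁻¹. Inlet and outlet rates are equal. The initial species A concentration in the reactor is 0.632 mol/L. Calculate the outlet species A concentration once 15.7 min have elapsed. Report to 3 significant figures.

0.456 mol/L

V dC/dt = Q(C_in − C) − k V C.
dC/dt = (Q/V) C_in − (Q/V + k) C; effective rate a = Q/V + k = 0.019843 + 0.0296 = 0.049443 min⁻¹.
C_ss = Q C_in/(Q + kV) = 0.30661 mol/L; C(t) = C_ss + (C₀ − C_ss) e^(−a t).
C(15.7) = 0.30661 + (0.32539)·e^(−0.049443·15.7) = 0.30661 + (0.32539)·0.46013 = 0.45633 mol/L.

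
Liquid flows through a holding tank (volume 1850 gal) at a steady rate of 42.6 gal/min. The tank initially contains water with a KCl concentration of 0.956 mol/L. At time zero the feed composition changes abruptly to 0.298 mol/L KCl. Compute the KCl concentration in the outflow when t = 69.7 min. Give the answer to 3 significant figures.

0.430 mol/L

Accumulation = in − out for the solute gives V dC/dt = Q(C_in − C).
Time constant τ = V/Q = 1850/42.6 = 43.427 min.
Integrating: C(t) = C_in + (C₀ − C_in) e^(−t/τ).
C(69.7) = 0.298 + (0.956 − 0.298)·e^(−69.7/43.427) = 0.298 + (0.65800)·0.20089 = 0.43019 mol/L.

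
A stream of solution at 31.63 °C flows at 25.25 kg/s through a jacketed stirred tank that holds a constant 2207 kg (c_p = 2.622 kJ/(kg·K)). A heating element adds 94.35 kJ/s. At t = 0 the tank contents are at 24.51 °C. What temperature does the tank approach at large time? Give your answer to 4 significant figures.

33.06 °C

M c_p dT/dt = ṁ c_p (T_in − T) + Q̇.
At steady state dT/dt = 0 ⇒ T_ss = T_in + Q̇/(ṁ c_p) = 31.63 + 94.35/(25.25·2.622) = 33.0551 °C.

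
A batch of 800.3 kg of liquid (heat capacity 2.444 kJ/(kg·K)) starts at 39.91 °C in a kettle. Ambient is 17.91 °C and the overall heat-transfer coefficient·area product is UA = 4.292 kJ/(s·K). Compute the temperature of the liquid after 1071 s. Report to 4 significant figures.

Unsteady energy balance on the tank contents: M c_p dT/dt = −UA(T − T_amb).
dT/dt = (T_ss − T)/τ with T_ss = T_amb = 17.9100 °C, τ = M c_p/UA = 800.3·2.444/4.292 = 455.716 s.
Solution: T(t) = T_ss + (T₀ − T_ss) e^(−t/τ).
T(1071) = 17.9100 + (22.0000)·0.0953551 = 20.0078 °C.

20.01 °C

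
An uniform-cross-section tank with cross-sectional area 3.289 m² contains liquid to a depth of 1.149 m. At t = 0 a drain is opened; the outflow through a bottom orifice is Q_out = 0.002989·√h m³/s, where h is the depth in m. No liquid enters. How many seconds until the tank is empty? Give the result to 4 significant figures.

Accumulation of liquid (constant cross-section A): A dh/dt = −0.002989 √h.
Separate and integrate: 2(√h − √h₀) = −(0.002989/A) t.
Tank is empty when √h = 0: t_empty = 2A√h₀/0.002989.
t_empty = 2·3.289·√1.149/0.002989 = 6.57800·1.07191/0.002989 = 2359.00 s.

2359 s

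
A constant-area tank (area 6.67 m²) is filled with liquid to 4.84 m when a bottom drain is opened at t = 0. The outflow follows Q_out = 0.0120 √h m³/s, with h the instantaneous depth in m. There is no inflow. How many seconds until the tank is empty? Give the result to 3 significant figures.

2450 s

With no inflow, A dh/dt = −0.0120 √h.
Separate and integrate: 2(√h − √h₀) = −(0.0120/A) t.
Set h = 0: 2√h₀ = (0.0120/A) t_empty ⇒ t_empty = 2A√h₀/0.0120.
t_empty = 2·6.67·√4.84/0.0120 = 13.340·2.2000/0.0120 = 2445.7 s.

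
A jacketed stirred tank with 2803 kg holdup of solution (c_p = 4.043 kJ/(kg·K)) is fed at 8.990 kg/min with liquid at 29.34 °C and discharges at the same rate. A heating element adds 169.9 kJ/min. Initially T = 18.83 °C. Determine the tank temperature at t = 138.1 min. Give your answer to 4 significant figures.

24.26 °C

Unsteady energy balance on the tank contents: M c_p dT/dt = ṁ c_p (T_in − T) + 169.9.
τ = M/ṁ = 311.791 min; T_ss = T_in + Q̇/(ṁ c_p) = 29.34 + 169.9/(8.990·4.043) = 34.0144 °C.
Integrating: T(t) = T_ss + (T₀ − T_ss) e^(−t/τ).
T(138.1) = 34.0144 + (-15.1844)·e^(−138.1/311.791) = 34.0144 + (-15.1844)·0.642155 = 24.2637 °C.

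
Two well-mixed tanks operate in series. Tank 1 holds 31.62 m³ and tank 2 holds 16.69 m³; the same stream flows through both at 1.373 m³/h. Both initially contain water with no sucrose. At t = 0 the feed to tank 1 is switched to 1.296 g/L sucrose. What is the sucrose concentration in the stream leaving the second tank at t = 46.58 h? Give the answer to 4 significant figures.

Each tank obeys Vᵢ dCᵢ/dt = Q(Cᵢ₋₁ − Cᵢ), so τᵢ = Vᵢ/Q.
τ₁ = 31.62/1.373 = 23.0299 h; τ₂ = 16.69/1.373 = 12.1559 h.
Solving the cascade with C₁(0)=C₂(0)=0 gives C₂(t) = C_in[1 − (τ₁ e^(−t/τ₁) − τ₂ e^(−t/τ₂))/(τ₁ − τ₂)].
At t = 46.58: e^(−t/τ₁) = 0.132312, e^(−t/τ₂) = 0.0216685.
C₂ = 1.296·[1 − (23.0299·0.132312 − 12.1559·0.0216685)/(10.8740)] = 1.296·0.744001 = 0.964225 g/L.

0.9642 g/L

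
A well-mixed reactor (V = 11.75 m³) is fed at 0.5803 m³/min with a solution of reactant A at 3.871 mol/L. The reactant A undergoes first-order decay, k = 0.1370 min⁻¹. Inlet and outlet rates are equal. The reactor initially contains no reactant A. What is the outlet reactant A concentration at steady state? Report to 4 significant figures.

V dC/dt = Q(C_in − C) − k V C.
At steady state: 0 = Q C_in − (Q + kV) C_ss, so C_ss = Q C_in/(Q + kV).
C_ss = 0.5803·3.871/(0.5803 + 0.1370·11.75) = 2.24634/2.19005 = 1.02570 mol/L.

1.026 mol/L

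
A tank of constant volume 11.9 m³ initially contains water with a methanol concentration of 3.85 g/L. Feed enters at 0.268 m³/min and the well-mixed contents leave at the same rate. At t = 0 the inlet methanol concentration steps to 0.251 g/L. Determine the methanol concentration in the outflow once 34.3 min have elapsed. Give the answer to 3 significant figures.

Accumulation = in − out for the solute gives V dC/dt = Q(C_in − C).
Time constant τ = V/Q = 11.9/0.268 = 44.403 min.
This is linear first-order; C(t) = C_in + (C₀ − C_in) e^(−t/τ).
C(34.3) = 0.251 + (3.85 − 0.251)·e^(−34.3/44.403) = 0.251 + (3.5990)·0.46187 = 1.9133 g/L.

1.91 g/L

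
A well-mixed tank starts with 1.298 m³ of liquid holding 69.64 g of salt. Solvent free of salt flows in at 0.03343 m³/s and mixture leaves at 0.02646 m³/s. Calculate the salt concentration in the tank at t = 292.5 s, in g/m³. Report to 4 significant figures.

0.5793 g/m³

Let m(t) be the amount of salt. Volume: V(t) = V₀ + (Q_in − Q_out) t = 1.298 + 0.00697000 t; V(292.5) = 3.33673 m³.
Solute balance: dm/dt = 0 − Q_out C = −Q_out m/V(t).
dm/m = −Q_out dt/(V₀ + 0.00697000 t); integrating gives ln(m/m₀) = −(Q_out/(Q_in−Q_out)) ln(V/V₀).
m = m₀ (V₀/V)^(Q_out/(Q_in−Q_out)) = 69.64 × (1.298/3.33673)^(3.79627) = 1.93292 g.
C = m/V = 1.93292/3.33673 = 0.579288 g/m³.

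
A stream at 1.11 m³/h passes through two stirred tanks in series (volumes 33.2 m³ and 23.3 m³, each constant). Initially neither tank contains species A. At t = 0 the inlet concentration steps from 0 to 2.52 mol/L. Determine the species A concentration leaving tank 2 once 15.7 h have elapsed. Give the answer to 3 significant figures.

0.328 mol/L

Species balance on tank i: dCᵢ/dt = (Cᵢ₋₁ − Cᵢ)/τᵢ with τᵢ = Vᵢ/Q.
τ₁ = 33.2/1.11 = 29.910 h; τ₂ = 23.3/1.11 = 20.991 h.
Tank 1: C₁ = C_in(1 − e^(−t/τ₁)). Tank 2 (τ₁ ≠ τ₂): C₂ = C_in[1 − (τ₁ e^(−t/τ₁) − τ₂ e^(−t/τ₂))/(τ₁ − τ₂)].
At t = 15.7: e^(−t/τ₁) = 0.59161, e^(−t/τ₂) = 0.47334.
C₂ = 2.52·[1 − (29.910·0.59161 − 20.991·0.47334)/(8.9189)] = 2.52·0.13004 = 0.32771 mol/L.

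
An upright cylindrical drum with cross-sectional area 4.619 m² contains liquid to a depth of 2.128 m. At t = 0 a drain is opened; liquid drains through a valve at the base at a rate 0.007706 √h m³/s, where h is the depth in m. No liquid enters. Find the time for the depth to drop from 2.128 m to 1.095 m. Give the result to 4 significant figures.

A dh/dt = −Q_out = −0.007706 √h.
This is separable: 2 d(√h)/dt = −0.007706/A, so √h = √h₀ − (0.007706/(2A)) t.
t = 2A(√h₀ − √h)/0.007706 = 2·4.619·(√2.128 − √1.095)/0.007706
  = 9.23800 × (1.45877 − 1.04642) / 0.007706 = 494.321 s.

494.3 s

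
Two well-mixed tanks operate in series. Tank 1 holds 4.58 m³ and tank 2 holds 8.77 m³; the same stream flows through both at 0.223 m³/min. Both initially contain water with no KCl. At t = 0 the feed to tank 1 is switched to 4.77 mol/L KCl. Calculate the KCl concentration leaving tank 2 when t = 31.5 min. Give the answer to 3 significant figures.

1.41 mol/L

Each tank obeys Vᵢ dCᵢ/dt = Q(Cᵢ₋₁ − Cᵢ), so τᵢ = Vᵢ/Q.
τ₁ = 4.58/0.223 = 20.538 min; τ₂ = 8.77/0.223 = 39.327 min.
Tank 1: C₁ = C_in(1 − e^(−t/τ₁)). Tank 2 (τ₁ ≠ τ₂): C₂ = C_in[1 − (τ₁ e^(−t/τ₁) − τ₂ e^(−t/τ₂))/(τ₁ − τ₂)].
At t = 31.5: e^(−t/τ₁) = 0.21573, e^(−t/τ₂) = 0.44889.
C₂ = 4.77·[1 − (20.538·0.21573 − 39.327·0.44889)/(-18.789)] = 4.77·0.29624 = 1.4131 mol/L.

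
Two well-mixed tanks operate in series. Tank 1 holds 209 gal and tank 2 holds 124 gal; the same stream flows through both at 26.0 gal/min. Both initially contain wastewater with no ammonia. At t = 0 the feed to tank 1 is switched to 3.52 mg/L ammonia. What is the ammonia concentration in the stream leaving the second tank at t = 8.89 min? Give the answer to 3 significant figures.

1.45 mg/L

Species balance on tank i: dCᵢ/dt = (Cᵢ₋₁ − Cᵢ)/τᵢ with τᵢ = Vᵢ/Q.
τ₁ = 209/26.0 = 8.0385 min; τ₂ = 124/26.0 = 4.7692 min.
Solving the cascade with C₁(0)=C₂(0)=0 gives C₂(t) = C_in[1 − (τ₁ e^(−t/τ₁) − τ₂ e^(−t/τ₂))/(τ₁ − τ₂)].
At t = 8.89: e^(−t/τ₁) = 0.33090, e^(−t/τ₂) = 0.15505.
C₂ = 3.52·[1 − (8.0385·0.33090 − 4.7692·0.15505)/(3.2692)] = 3.52·0.41256 = 1.4522 mg/L.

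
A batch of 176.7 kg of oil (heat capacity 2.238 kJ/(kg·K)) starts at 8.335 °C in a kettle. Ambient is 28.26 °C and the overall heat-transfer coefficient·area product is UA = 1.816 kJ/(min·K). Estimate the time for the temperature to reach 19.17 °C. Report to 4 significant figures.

170.9 min

Unsteady energy balance on the tank contents: M c_p dT/dt = −UA(T − T_amb).
τ = M c_p/UA = 217.761 min; T_ss = T_amb = 28.2600 °C.
T(t) = T_ss + (T₀ − T_ss)e^(−t/τ); set T = 19.17:
t = −τ ln[(T − T_ss)/(T₀ − T_ss)] = −217.761 · ln(0.456211) = 170.899 min.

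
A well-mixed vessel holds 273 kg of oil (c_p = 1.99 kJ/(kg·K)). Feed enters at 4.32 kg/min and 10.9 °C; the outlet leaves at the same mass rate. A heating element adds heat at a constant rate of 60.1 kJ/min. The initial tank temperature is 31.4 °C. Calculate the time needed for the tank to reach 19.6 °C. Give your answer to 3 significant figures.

131 min

M c_p dT/dt = ṁ c_p (T_in − T) + Q̇.
τ = M/ṁ = 63.194 min; T_ss = T_in + Q̇/(ṁ c_p) = 17.891 °C.
T(t) = T_ss + (T₀ − T_ss) e^(−t/τ). Set T = 19.6:
e^(−t/τ) = (19.6 − 17.891)/(31.4 − 17.891) = 0.12651
t = −63.194 · ln(0.12651) = 130.65 min.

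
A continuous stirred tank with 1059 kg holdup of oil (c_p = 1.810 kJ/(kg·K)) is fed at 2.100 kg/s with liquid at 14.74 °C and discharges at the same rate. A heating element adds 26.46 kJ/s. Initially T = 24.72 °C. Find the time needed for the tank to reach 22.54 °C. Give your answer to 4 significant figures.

645.9 s

M c_p dT/dt = ṁ c_p (T_in − T) + Q̇.
τ = M/ṁ = 504.286 s; T_ss = T_in + Q̇/(ṁ c_p) = 21.7013 °C.
T(t) = T_ss + (T₀ − T_ss) e^(−t/τ). Set T = 22.54:
e^(−t/τ) = (22.54 − 21.7013)/(24.72 − 21.7013) = 0.277829
t = −504.286 · ln(0.277829) = 645.864 s.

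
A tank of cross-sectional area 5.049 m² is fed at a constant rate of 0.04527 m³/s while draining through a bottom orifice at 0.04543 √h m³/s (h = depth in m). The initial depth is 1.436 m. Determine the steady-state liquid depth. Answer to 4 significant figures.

0.9930 m

Mass balance (ρ constant): A dh/dt = Q_in − 0.04543 √h. At steady state dh/dt = 0:
Q_in = 0.04543 √h_ss ⇒ √h_ss = 0.04527/0.04543 = 0.996478.
h_ss = 0.996478² = 0.992969 m. (Since h₀ = 1.436 m > h_ss, the level will fall toward this value.)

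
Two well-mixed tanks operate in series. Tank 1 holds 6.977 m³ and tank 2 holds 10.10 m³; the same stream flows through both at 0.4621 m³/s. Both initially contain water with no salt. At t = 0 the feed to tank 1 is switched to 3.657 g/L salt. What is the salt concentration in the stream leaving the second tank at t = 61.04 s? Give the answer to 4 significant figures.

Time constants: τᵢ = Vᵢ/Q for each well-mixed tank.
τ₁ = 6.977/0.4621 = 15.0985 s; τ₂ = 10.10/0.4621 = 21.8567 s.
Tank 1: C₁ = C_in(1 − e^(−t/τ₁)). Tank 2 (τ₁ ≠ τ₂): C₂ = C_in[1 − (τ₁ e^(−t/τ₁) − τ₂ e^(−t/τ₂))/(τ₁ − τ₂)].
At t = 61.04: e^(−t/τ₁) = 0.0175483, e^(−t/τ₂) = 0.0612537.
C₂ = 3.657·[1 − (15.0985·0.0175483 − 21.8567·0.0612537)/(-6.75828)] = 3.657·0.841106 = 3.07592 g/L.

3.076 g/L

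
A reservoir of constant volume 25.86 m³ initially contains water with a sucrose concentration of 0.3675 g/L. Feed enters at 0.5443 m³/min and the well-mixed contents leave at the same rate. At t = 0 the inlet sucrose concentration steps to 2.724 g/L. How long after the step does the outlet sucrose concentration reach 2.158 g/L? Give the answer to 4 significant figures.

Species balance: V dC/dt = Q(C_in − C) ⇒ τ = V/Q = 47.5106 min.
C(t) = C_in + (C₀ − C_in) e^(−t/τ). Set C = 2.158 and solve for t:
e^(−t/τ) = (C − C_in)/(C₀ − C_in) = (2.158 − 2.724)/(0.3675 − 2.724) = 0.240187
t = −τ ln(…) = 47.5106 × 1.42634 = 67.7662 min.

67.77 min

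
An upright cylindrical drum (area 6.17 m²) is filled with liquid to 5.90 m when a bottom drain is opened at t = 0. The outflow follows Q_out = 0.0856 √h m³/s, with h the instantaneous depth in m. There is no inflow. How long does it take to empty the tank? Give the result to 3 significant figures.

A dh/dt = −Q_out = −0.0856 √h.
This is separable: 2 d(√h)/dt = −0.0856/A, so √h = √h₀ − (0.0856/(2A)) t.
Tank is empty when √h = 0: t_empty = 2A√h₀/0.0856.
t_empty = 2·6.17·√5.90/0.0856 = 12.340·2.4290/0.0856 = 350.16 s.

350 s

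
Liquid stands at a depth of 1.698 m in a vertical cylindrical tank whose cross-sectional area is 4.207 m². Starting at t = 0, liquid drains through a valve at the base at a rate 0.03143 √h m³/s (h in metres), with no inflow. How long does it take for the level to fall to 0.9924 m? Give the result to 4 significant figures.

82.15 s

A dh/dt = −Q_out = −0.03143 √h.
This is separable: 2 d(√h)/dt = −0.03143/A, so √h = √h₀ − (0.03143/(2A)) t.
t = 2A(√h₀ − √h)/0.03143 = 2·4.207·(√1.698 − √0.9924)/0.03143
  = 8.41400 × (1.30307 − 0.996193) / 0.03143 = 82.1538 s.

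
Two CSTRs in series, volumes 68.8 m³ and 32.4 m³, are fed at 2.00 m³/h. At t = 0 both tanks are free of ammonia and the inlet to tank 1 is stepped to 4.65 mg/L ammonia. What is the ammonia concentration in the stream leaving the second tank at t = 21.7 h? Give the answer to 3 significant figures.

1.06 mg/L

Time constants: τᵢ = Vᵢ/Q for each well-mixed tank.
τ₁ = 68.8/2.00 = 34.400 h; τ₂ = 32.4/2.00 = 16.200 h.
Solving the cascade with C₁(0)=C₂(0)=0 gives C₂(t) = C_in[1 − (τ₁ e^(−t/τ₁) − τ₂ e^(−t/τ₂))/(τ₁ − τ₂)].
At t = 21.7: e^(−t/τ₁) = 0.53216, e^(−t/τ₂) = 0.26198.
C₂ = 4.65·[1 − (34.400·0.53216 − 16.200·0.26198)/(18.200)] = 4.65·0.22735 = 1.0572 mg/L.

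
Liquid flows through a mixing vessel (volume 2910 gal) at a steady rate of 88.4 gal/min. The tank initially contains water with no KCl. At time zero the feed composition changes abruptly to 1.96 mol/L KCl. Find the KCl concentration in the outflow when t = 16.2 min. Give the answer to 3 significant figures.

Accumulation = in − out for the solute gives V dC/dt = Q(C_in − C).
So dC/dt = (C_in − C)/τ with τ = V/Q = 2910/88.4 = 32.919 min.
Integrating: C(t) = C_in + (C₀ − C_in) e^(−t/τ).
C(16.2) = 1.96 + (0 − 1.96)·e^(−16.2/32.919) = 1.96 + (-1.9600)·0.61133 = 0.76180 mol/L.

0.762 mol/L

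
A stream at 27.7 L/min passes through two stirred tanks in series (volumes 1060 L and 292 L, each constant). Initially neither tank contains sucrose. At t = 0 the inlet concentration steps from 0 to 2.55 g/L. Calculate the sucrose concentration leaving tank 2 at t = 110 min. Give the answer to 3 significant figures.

2.35 g/L

Time constants: τᵢ = Vᵢ/Q for each well-mixed tank.
τ₁ = 1060/27.7 = 38.267 min; τ₂ = 292/27.7 = 10.542 min.
Solving the cascade with C₁(0)=C₂(0)=0 gives C₂(t) = C_in[1 − (τ₁ e^(−t/τ₁) − τ₂ e^(−t/τ₂))/(τ₁ − τ₂)].
At t = 110: e^(−t/τ₁) = 0.056443, e^(−t/τ₂) = 2.9388e-05.
C₂ = 2.55·[1 − (38.267·0.056443 − 10.542·2.9388e-05)/(27.726)] = 2.55·0.92211 = 2.3514 g/L.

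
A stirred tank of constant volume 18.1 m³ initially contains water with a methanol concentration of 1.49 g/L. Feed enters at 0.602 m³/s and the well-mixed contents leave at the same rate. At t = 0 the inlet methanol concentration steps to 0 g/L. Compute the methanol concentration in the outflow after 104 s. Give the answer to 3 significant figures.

Mass balance on the solute (V constant): V dC/dt = Q(C_in − C).
So dC/dt = (C_in − C)/τ with τ = V/Q = 18.1/0.602 = 30.066 s.
Integrating: C(t) = C_in + (C₀ − C_in) e^(−t/τ).
C(104) = 0 + (1.49 − 0)·e^(−104/30.066) = 0 + (1.4900)·0.031461 = 0.046877 g/L.

0.0469 g/L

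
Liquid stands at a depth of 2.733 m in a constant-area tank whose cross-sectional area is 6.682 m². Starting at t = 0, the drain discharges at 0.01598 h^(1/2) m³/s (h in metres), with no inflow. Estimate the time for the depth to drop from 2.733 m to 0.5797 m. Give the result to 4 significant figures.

With no inflow, A dh/dt = −0.01598 √h.
This is separable: 2 d(√h)/dt = −0.01598/A, so √h = √h₀ − (0.01598/(2A)) t.
t = 2A(√h₀ − √h)/0.01598 = 2·6.682·(√2.733 − √0.5797)/0.01598
  = 13.3640 × (1.65318 − 0.761380) / 0.01598 = 745.807 s.

745.8 s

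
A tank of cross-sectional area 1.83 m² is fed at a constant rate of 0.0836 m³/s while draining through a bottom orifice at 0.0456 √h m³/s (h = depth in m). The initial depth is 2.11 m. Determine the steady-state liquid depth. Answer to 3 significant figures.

3.36 m

Level balance: A dh/dt = 0.0836 − 0.0456 √h. Setting dh/dt = 0:
Q_in = 0.0456 √h_ss ⇒ √h_ss = 0.0836/0.0456 = 1.8333.
h_ss = 1.8333² = 3.3611 m. (Since h₀ = 2.11 m < h_ss, the level will rise toward this value.)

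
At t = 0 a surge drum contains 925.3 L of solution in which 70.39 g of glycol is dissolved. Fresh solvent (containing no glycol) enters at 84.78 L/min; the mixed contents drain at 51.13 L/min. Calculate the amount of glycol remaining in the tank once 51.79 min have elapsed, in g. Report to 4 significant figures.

14.08 g

Total volume: dV/dt = Q_in − Q_out = 33.6500 L/min, so V(t) = 925.3 + 33.6500 t and V(51.79) = 2668.03 L.
No glycol enters, so dm/dt = −Q_out · (m/V).
Separate: dm/m = −Q_out dt/V(t) ⇒ ln(m/m₀) = −(Q_out/(Q_in−Q_out)) ln(V/V₀).
m = m₀ (V₀/V)^(Q_out/(Q_in−Q_out)) = 70.39 × (925.3/2668.03)^(1.51947) = 14.0830 g.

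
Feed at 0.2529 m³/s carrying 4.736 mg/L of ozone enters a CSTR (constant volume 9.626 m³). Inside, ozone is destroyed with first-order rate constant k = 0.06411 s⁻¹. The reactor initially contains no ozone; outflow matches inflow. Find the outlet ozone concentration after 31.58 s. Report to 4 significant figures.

1.297 mg/L

Accumulation = in − out − consumed: V dC/dt = Q C_in − Q C − k V C.
This is linear with rate a = Q/V + k = 0.0903826 s⁻¹.
C_ss = Q C_in/(Q + kV) = 1.37667 mg/L; C(t) = C_ss + (C₀ − C_ss) e^(−a t).
C(31.58) = 1.37667 + (-1.37667)·e^(−0.0903826·31.58) = 1.37667 + (-1.37667)·0.0575971 = 1.29738 mg/L.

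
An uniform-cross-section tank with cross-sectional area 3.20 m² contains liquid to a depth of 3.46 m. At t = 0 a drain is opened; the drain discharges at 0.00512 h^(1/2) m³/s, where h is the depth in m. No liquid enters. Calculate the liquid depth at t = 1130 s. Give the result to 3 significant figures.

Unsteady balance on liquid volume: A dh/dt = −0.00512 √h.
∫ h^(−1/2) dh = −(0.00512/A) ∫ dt, giving 2√h = 2√h₀ − (0.00512/A) t.
√h = √3.46 − 0.00512·1130/(2·3.20) = 1.8601 − 0.90400 = 0.95611.
h = 0.95611² = 0.91414 m.

0.914 m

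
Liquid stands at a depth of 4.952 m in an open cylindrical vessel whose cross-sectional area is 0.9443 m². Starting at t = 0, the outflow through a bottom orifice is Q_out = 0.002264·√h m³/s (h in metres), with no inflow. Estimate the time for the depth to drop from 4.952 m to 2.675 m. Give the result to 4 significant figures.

With no inflow, A dh/dt = −0.002264 √h.
Separate and integrate: 2(√h − √h₀) = −(0.002264/A) t.
t = 2A(√h₀ − √h)/0.002264 = 2·0.9443·(√4.952 − √2.675)/0.002264
  = 1.88860 × (2.22531 − 1.63554) / 0.002264 = 491.975 s.

492.0 s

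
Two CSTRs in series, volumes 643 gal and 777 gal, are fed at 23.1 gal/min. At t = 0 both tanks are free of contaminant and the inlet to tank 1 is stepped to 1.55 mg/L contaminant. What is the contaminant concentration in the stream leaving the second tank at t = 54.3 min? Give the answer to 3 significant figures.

0.819 mg/L

Species balance on tank i: dCᵢ/dt = (Cᵢ₋₁ − Cᵢ)/τᵢ with τᵢ = Vᵢ/Q.
τ₁ = 643/23.1 = 27.835 min; τ₂ = 777/23.1 = 33.636 min.
Tank 1: C₁ = C_in(1 − e^(−t/τ₁)). Tank 2 (τ₁ ≠ τ₂): C₂ = C_in[1 − (τ₁ e^(−t/τ₁) − τ₂ e^(−t/τ₂))/(τ₁ − τ₂)].
At t = 54.3: e^(−t/τ₁) = 0.14217, e^(−t/τ₂) = 0.19903.
C₂ = 1.55·[1 − (27.835·0.14217 − 33.636·0.19903)/(-5.8009)] = 1.55·0.52815 = 0.81863 mg/L.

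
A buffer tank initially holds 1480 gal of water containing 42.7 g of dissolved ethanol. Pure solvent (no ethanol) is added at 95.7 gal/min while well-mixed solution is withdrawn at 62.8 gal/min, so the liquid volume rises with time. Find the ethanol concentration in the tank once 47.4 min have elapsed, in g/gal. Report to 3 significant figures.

Let m(t) be the amount of ethanol. Volume: V(t) = V₀ + (Q_in − Q_out) t = 1480 + 32.900 t; V(47.4) = 3039.5 gal.
Solute balance: dm/dt = 0 − Q_out C = −Q_out m/V(t).
Separate: dm/m = −Q_out dt/V(t) ⇒ ln(m/m₀) = −(Q_out/(Q_in−Q_out)) ln(V/V₀).
m = m₀ (V₀/V)^(Q_out/(Q_in−Q_out)) = 42.7 × (1480/3039.5)^(1.9088) = 10.811 g.
C = m/V = 10.811/3039.5 = 0.0035568 g/gal.

0.00356 g/gal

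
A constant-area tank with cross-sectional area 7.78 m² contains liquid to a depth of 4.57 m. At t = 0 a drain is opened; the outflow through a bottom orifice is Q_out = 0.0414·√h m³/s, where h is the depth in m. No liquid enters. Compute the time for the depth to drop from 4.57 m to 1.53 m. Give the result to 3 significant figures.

339 s

Mass balance (ρ constant): A dh/dt = −0.0414 √h.
Separate and integrate: 2(√h − √h₀) = −(0.0414/A) t.
t = 2A(√h₀ − √h)/0.0414 = 2·7.78·(√4.57 − √1.53)/0.0414
  = 15.560 × (2.1378 − 1.2369) / 0.0414 = 338.57 s.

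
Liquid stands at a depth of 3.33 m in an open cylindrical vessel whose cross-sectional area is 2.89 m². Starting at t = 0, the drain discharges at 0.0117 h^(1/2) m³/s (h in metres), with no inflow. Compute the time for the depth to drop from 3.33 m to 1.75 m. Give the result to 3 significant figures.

With no inflow, A dh/dt = −0.0117 √h.
Separate and integrate: 2(√h − √h₀) = −(0.0117/A) t.
t = 2A(√h₀ − √h)/0.0117 = 2·2.89·(√3.33 − √1.75)/0.0117
  = 5.7800 × (1.8248 − 1.3229) / 0.0117 = 247.97 s.

248 s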